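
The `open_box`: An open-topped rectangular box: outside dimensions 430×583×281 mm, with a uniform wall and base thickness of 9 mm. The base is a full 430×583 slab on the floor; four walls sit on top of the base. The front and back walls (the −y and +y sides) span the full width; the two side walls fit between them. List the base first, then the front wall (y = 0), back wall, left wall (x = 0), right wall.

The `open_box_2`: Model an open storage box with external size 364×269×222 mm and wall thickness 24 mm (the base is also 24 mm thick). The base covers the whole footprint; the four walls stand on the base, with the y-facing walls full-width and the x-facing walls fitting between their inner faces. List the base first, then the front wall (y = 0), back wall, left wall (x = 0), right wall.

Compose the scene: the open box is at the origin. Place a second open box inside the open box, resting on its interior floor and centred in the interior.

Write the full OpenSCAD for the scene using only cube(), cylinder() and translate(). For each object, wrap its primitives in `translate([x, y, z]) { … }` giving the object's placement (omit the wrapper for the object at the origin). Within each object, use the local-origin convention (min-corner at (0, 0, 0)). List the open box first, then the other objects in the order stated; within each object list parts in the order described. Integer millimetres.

cube([430, 583, 9]);
translate([0, 0, 9]) cube([430, 9, 272]);
translate([0, 574, 9]) cube([430, 9, 272]);
translate([0, 9, 9]) cube([9, 565, 272]);
translate([421, 9, 9]) cube([9, 565, 272]);
translate([33, 157, 9]) {
  cube([364, 269, 24]);
  translate([0, 0, 24]) cube([364, 24, 198]);
  translate([0, 245, 24]) cube([364, 24, 198]);
  translate([0, 24, 24]) cube([24, 221, 198]);
  translate([340, 24, 24]) cube([24, 221, 198]);
}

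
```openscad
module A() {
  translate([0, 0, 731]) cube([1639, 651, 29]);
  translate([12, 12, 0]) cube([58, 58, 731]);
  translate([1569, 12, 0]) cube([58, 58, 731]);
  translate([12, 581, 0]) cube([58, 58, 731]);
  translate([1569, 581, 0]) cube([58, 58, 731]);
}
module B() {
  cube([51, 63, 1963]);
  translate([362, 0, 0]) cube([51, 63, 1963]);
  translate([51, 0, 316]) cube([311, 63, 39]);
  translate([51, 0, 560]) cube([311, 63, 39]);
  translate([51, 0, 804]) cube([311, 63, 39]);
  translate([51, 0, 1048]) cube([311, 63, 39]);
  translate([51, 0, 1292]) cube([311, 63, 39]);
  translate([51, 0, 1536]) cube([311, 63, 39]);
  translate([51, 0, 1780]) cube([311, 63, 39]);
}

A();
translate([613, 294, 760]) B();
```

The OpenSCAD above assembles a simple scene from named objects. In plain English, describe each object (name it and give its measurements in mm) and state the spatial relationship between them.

A is a rectangular dining table. The top is 1639×651×29 mm with its upper surface at z = 760 mm. It stands on four 58×58 mm square legs, each inset 12 mm from the nearest pair of top edges, running from the floor to the underside of the top.

B is a wooden ladder with two side rails of 51×63 mm section and 1963 mm height, set 413 mm apart overall. Between them run 7 rectangular rungs (63 mm deep, 39 mm thick), front faces flush with the rails' −y face. The bottom of the first rung is 316 mm above the floor and each subsequent rung is 244 mm higher than the one below.

The ladder is on top of the table, centred.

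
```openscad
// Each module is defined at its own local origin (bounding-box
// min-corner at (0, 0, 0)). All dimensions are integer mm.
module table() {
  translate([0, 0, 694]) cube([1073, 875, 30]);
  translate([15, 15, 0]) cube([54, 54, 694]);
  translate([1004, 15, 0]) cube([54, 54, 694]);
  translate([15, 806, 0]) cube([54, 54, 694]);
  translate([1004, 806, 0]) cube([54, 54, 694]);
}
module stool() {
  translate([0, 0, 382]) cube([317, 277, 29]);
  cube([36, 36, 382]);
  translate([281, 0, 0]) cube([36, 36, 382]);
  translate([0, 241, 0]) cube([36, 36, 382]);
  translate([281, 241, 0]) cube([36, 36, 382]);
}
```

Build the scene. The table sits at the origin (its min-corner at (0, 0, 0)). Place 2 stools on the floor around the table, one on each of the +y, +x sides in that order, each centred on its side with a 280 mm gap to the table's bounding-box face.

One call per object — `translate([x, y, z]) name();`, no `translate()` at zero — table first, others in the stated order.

table();
translate([378, 1155, 0]) stool();
translate([1353, 299, 0]) stool();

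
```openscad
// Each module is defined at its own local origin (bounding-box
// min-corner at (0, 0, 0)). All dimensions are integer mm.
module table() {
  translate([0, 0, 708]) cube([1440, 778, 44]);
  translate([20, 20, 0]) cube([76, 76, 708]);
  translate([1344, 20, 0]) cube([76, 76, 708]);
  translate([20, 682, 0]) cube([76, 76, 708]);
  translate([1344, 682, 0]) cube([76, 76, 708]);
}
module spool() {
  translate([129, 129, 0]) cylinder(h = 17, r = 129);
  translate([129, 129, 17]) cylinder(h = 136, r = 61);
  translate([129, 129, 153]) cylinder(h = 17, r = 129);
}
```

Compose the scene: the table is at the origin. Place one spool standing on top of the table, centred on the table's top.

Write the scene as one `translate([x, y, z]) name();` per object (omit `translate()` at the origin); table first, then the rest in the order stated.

table();
translate([591, 260, 752]) spool();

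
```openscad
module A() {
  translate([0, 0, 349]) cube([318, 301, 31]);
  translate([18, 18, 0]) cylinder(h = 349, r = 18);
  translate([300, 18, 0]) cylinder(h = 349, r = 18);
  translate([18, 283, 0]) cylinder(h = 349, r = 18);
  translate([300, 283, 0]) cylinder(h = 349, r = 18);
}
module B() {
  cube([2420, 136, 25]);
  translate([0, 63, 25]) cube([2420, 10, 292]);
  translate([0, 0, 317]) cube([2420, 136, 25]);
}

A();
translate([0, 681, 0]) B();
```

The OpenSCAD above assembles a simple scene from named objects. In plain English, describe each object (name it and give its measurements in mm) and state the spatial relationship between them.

A is a four-legged stool. The seat is a 318×301×31 mm slab whose top surface is at z = 380 mm; four round legs, each 36 mm in diameter, run from the floor (z = 0) to the underside of the seat, each leg's axis is inset half a diameter from the nearest pair of seat edges (so the leg's bounding box is flush with the corner).

B is an I-beam lying along x, 2420 mm long. Overall section height 342 mm. Two flanges 136 mm wide (y) and 25 mm thick, one on the floor and one at the top; a web 10 mm thick runs between them, centred on the flange width.

The I-beam is on the floor beside the stool on its +y side.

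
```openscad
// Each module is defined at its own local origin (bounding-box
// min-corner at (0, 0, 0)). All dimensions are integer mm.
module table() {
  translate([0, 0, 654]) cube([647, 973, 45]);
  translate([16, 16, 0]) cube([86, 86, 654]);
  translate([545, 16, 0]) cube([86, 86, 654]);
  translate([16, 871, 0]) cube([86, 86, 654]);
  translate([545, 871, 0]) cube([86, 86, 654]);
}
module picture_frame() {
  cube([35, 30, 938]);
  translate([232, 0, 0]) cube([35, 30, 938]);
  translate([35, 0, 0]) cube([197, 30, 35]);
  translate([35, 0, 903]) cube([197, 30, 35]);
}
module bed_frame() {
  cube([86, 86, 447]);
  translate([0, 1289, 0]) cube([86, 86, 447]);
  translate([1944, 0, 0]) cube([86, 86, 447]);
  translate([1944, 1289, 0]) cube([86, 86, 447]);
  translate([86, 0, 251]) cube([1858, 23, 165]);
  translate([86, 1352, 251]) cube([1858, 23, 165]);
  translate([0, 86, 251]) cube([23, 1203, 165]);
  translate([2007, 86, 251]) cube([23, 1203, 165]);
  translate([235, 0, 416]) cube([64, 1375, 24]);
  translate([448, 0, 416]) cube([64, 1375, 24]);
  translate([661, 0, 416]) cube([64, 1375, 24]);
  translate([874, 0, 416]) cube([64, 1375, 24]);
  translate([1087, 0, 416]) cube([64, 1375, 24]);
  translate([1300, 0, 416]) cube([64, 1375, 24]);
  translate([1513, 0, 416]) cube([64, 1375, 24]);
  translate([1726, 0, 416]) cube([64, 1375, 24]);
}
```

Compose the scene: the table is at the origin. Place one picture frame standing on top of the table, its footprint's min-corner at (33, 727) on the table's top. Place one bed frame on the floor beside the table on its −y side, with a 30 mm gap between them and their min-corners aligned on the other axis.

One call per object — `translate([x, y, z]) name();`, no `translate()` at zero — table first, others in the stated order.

table();
translate([33, 727, 699]) picture_frame();
translate([0, -1405, 0]) bed_frame();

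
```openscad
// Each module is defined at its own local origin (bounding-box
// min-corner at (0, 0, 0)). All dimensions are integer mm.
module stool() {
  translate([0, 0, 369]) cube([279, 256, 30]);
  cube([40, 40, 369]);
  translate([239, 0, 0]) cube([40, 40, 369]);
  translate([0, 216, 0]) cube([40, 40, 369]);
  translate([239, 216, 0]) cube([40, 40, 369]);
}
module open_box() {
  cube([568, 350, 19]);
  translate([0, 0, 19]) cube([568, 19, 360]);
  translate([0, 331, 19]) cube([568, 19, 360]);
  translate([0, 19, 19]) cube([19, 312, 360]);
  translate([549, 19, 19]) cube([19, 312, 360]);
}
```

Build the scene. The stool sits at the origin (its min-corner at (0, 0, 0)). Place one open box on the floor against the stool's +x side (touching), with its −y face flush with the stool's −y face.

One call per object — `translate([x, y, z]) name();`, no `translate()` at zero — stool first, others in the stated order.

stool();
translate([279, 0, 0]) open_box();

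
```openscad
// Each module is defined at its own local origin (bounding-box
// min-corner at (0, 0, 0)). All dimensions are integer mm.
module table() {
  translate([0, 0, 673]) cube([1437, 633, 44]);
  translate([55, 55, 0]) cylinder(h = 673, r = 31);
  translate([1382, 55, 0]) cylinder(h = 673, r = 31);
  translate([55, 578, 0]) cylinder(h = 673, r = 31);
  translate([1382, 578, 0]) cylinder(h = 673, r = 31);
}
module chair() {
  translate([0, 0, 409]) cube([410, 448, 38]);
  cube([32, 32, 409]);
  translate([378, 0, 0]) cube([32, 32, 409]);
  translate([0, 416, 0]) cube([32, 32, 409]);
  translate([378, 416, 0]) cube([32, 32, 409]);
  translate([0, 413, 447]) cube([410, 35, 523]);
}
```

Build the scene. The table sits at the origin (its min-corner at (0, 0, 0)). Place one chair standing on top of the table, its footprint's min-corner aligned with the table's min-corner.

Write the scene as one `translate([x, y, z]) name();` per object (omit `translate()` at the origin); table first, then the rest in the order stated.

table();
translate([0, 0, 717]) chair();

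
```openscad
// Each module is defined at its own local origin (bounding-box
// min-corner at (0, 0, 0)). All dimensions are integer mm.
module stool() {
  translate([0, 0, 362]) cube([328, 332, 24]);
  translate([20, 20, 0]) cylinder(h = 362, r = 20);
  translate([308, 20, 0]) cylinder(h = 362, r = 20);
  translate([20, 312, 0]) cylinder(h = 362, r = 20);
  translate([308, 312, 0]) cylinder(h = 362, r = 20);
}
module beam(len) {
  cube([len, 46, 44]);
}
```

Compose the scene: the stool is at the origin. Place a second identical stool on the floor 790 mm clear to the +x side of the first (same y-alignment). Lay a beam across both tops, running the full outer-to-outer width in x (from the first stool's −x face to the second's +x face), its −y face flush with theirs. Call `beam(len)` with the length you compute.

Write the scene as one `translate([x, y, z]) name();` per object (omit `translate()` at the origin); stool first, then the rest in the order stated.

stool();
translate([1118, 0, 0]) stool();
translate([0, 0, 386]) beam(1446);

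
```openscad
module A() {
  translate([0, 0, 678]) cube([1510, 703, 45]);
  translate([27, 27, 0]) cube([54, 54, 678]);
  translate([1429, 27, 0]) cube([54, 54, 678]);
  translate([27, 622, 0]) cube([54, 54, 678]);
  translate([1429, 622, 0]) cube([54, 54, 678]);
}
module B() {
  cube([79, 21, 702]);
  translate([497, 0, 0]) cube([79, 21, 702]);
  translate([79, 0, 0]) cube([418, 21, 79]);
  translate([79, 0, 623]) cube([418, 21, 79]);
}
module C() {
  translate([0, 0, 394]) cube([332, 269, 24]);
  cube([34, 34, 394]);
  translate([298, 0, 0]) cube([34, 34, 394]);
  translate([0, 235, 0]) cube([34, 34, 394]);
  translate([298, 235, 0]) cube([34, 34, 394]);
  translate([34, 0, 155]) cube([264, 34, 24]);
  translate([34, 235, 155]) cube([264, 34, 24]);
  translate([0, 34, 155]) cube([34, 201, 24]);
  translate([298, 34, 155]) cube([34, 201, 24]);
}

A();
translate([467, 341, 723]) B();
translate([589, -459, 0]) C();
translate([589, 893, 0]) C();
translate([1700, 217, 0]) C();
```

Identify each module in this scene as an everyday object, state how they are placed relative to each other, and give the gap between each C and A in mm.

Each stool's nearest face is 190 mm from the table's bounding box.

A is a table. B is a picture frame. C is a stool. The picture frame is on top of the table, centred. Three stools sit around the table at the −y, +y, +x sides. The gap between each stool and the table is 190 mm.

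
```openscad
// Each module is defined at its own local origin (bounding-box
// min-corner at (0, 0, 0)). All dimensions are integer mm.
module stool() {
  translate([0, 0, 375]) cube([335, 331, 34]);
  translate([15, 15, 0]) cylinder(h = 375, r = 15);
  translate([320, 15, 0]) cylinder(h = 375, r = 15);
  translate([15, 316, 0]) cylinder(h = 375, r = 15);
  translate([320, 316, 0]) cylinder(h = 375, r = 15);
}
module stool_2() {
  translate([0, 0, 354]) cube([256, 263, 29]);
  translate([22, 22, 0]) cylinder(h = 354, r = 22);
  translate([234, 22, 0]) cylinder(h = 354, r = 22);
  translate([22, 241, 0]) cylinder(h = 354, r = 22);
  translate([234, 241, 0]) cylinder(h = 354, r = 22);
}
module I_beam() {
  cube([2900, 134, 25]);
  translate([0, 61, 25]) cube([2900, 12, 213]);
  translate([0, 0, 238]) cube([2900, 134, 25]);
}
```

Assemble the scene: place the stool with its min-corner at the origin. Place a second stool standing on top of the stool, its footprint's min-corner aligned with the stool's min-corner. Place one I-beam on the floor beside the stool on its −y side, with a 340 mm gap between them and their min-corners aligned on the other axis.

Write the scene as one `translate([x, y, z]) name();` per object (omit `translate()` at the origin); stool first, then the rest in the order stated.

stool();
translate([0, 0, 409]) stool_2();
translate([0, -474, 0]) I_beam();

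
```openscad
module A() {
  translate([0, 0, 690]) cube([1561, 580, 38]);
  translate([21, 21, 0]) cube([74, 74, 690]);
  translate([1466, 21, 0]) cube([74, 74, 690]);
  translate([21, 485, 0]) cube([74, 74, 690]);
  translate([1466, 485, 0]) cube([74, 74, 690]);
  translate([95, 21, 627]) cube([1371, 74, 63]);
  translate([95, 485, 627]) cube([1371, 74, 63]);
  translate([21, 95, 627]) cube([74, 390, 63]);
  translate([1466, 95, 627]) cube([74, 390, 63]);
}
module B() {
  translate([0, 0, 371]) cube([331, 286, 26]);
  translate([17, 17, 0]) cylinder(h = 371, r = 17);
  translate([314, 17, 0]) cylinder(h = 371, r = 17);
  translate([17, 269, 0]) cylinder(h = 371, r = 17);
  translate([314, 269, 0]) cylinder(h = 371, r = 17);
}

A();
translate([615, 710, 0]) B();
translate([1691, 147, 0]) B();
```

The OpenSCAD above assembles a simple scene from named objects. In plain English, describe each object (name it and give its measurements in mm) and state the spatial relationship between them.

A is a table: top 1561 mm (x) × 580 mm (y), 38 mm thick, upper face at z = 728 mm, on four 74×74 mm square legs, each inset 21 mm from the nearest pair of top edges, running from z = 0 to the bottom of the top. Four apron rails, 74 mm thick and 63 mm tall, run between adjacent legs with their top edges flush with the underside of the top and their outer faces flush with the legs' outer faces.

B is a four-legged stool. The seat is a 331×286×26 mm slab whose top surface is at z = 397 mm; four round legs, each 34 mm in diameter, run from the floor (z = 0) to the underside of the seat, each leg's axis is inset half a diameter from the nearest pair of seat edges (so the leg's bounding box is flush with the corner).

Two stools sit around the table at the +y, +x sides.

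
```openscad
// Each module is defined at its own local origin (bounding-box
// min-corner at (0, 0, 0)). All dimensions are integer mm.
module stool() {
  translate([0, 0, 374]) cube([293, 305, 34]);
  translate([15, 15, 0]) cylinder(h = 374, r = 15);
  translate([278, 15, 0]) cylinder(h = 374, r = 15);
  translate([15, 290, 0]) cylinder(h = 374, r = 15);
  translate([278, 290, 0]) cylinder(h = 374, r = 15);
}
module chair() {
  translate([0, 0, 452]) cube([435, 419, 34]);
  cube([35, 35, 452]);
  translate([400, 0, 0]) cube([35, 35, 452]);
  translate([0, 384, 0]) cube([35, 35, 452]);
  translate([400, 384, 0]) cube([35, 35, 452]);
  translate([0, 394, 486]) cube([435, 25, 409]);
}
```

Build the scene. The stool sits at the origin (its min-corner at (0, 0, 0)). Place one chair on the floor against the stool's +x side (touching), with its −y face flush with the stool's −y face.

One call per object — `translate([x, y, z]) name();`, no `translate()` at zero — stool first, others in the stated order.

stool();
translate([293, 0, 0]) chair();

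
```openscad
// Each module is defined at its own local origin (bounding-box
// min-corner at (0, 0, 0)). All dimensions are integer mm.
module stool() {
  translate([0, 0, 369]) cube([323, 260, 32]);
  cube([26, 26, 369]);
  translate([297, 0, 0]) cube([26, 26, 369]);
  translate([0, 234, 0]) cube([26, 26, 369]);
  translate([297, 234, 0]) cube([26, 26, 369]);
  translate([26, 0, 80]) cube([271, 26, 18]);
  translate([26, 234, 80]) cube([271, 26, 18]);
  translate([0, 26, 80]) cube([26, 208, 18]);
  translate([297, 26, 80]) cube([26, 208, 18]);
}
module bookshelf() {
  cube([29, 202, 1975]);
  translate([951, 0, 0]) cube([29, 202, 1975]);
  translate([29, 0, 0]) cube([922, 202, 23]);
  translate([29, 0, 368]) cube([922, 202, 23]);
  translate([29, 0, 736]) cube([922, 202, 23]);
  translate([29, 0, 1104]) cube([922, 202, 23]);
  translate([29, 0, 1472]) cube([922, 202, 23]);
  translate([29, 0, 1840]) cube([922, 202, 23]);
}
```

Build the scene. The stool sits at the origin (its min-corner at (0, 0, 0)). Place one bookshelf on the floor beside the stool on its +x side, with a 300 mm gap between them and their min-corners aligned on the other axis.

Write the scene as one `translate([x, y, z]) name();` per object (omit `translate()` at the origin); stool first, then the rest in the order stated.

stool();
translate([623, 0, 0]) bookshelf();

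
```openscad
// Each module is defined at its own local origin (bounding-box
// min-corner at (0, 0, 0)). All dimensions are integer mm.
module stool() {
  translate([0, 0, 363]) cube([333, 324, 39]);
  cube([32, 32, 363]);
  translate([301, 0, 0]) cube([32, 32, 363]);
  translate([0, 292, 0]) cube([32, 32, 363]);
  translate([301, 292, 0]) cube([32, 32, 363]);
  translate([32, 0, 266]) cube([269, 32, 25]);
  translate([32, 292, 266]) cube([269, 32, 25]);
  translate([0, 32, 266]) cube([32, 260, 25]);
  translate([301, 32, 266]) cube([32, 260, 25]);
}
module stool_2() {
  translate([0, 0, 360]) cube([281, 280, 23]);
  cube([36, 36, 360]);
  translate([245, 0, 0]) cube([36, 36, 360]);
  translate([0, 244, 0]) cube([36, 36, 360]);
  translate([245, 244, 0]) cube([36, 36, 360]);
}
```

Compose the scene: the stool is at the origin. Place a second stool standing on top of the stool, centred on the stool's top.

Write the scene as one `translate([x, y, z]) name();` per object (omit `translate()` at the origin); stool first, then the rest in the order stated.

stool();
translate([26, 22, 402]) stool_2();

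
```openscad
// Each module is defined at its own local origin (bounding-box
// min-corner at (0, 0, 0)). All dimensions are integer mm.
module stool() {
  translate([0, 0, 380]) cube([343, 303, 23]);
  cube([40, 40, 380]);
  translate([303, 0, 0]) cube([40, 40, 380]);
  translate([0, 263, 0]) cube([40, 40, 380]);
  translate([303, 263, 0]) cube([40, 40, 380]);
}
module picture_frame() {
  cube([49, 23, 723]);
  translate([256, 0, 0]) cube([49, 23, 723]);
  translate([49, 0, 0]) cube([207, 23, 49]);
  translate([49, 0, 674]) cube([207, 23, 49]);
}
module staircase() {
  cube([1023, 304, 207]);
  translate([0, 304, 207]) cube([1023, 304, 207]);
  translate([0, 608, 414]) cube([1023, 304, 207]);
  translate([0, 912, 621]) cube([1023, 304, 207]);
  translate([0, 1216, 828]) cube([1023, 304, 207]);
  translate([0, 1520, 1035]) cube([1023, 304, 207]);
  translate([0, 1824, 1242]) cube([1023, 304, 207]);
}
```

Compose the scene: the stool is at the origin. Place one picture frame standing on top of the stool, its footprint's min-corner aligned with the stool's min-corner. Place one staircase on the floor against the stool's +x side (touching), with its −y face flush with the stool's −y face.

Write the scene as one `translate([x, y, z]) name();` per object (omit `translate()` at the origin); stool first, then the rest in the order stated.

stool();
translate([0, 0, 403]) picture_frame();
translate([343, 0, 0]) staircase();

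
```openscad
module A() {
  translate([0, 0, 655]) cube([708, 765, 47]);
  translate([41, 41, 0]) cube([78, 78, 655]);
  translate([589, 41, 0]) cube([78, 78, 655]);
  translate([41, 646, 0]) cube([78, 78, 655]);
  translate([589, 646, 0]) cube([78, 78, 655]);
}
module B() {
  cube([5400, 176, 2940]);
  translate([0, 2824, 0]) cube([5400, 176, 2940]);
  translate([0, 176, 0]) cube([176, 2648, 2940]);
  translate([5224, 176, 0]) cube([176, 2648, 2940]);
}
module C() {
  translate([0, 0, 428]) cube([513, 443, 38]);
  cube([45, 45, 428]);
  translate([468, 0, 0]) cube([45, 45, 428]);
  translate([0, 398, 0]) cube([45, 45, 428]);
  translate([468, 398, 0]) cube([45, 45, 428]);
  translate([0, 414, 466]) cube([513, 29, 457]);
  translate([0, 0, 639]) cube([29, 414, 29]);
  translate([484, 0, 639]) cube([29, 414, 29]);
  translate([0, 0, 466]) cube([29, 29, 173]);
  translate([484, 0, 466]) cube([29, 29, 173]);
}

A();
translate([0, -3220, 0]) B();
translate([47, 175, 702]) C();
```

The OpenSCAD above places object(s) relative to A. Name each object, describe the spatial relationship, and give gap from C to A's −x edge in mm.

A is a table. B is a house frame. C is a chair. The house frame is on the floor beside the table on its −y side. The chair is on top of the table. The gap from the chair to the table's −x edge is 47 mm.

The chair's min-x is at 47; the table's min-x is 0; gap = 47 mm.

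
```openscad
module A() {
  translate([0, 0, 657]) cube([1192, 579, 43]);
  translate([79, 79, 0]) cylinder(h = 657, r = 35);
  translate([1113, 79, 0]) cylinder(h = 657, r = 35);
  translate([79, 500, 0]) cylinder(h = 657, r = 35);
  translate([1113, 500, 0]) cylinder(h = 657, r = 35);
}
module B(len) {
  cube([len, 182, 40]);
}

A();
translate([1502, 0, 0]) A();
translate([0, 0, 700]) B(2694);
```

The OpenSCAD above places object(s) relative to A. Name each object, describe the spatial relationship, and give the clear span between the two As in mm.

Second table starts at x = 1502; first ends at x = 1192; clear span = 1502 − 1192 = 310 mm.

A is a table. B is a beam. A beam spans the tops of two tables. The clear span between the two tables is 310 mm.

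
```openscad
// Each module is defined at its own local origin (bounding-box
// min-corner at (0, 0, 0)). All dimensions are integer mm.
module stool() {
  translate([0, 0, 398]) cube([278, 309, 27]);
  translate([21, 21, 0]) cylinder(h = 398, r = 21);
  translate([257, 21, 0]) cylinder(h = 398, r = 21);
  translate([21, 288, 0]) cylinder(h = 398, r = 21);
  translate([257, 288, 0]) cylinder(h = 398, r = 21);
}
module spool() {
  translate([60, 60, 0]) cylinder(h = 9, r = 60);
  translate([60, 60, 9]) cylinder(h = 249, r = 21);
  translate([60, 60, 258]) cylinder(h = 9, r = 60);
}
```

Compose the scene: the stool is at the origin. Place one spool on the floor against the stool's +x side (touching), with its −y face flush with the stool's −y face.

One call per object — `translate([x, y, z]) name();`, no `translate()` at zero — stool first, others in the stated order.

stool();
translate([278, 0, 0]) spool();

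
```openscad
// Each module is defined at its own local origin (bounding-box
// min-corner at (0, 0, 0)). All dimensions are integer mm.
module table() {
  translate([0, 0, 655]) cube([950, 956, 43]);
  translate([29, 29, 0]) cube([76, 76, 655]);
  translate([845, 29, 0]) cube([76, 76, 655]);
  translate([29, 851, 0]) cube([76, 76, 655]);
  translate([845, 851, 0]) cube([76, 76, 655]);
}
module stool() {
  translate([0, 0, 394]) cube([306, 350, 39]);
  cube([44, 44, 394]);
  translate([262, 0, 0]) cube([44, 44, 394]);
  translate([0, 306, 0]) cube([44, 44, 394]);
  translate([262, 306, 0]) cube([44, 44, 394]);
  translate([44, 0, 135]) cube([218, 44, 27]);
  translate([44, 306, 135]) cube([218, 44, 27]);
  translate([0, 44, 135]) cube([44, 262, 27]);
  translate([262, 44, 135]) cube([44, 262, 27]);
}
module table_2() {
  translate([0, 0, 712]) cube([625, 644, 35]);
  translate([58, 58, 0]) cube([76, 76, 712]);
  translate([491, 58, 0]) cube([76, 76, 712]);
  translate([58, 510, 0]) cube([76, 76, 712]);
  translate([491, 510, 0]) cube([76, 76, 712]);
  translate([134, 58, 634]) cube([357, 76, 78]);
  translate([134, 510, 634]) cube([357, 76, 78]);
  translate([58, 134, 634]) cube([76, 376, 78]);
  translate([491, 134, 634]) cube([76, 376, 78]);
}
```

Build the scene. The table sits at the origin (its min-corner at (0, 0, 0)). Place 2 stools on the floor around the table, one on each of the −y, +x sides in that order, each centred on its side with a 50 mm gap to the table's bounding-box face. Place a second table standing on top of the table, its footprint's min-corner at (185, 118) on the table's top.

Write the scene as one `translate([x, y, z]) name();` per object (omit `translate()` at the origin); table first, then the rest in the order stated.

table();
translate([322, -400, 0]) stool();
translate([1000, 303, 0]) stool();
translate([185, 118, 698]) table_2();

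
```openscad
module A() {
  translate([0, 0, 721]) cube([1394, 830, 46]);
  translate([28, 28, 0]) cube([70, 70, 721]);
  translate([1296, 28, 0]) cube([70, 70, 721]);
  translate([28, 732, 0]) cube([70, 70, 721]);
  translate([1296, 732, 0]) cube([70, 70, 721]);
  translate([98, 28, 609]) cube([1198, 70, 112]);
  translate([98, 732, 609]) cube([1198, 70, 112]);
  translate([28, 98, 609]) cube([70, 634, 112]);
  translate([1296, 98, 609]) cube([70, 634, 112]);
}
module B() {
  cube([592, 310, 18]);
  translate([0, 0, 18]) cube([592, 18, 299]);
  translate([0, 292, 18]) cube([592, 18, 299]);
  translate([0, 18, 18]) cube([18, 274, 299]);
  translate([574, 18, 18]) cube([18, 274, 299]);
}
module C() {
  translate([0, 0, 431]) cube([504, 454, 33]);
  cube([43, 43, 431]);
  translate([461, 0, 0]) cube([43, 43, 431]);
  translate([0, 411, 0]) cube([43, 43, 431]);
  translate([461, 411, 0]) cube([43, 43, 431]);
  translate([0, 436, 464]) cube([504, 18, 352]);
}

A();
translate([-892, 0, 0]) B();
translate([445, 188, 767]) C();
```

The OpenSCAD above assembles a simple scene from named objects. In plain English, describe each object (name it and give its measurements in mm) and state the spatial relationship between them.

A is a table: top 1394 mm (x) × 830 mm (y), 46 mm thick, upper face at z = 767 mm, on four 70×70 mm square legs, each inset 28 mm from the nearest pair of top edges, running from z = 0 to the bottom of the top. Four apron rails, 70 mm thick and 112 mm tall, run between adjacent legs with their top edges flush with the underside of the top and their outer faces flush with the legs' outer faces.

B is an open storage box with external size 592×310×317 mm and wall thickness 18 mm (the base is also 18 mm thick). The base covers the whole footprint; the four walls stand on the base, with the y-facing walls full-width and the x-facing walls fitting between their inner faces.

C is a chair: 504×454 mm seat, 33 mm thick, top at z = 464 mm, on four 43 mm square corner legs flush with the seat edges. A 18 mm thick backrest slab spans the full seat width, extending 352 mm above the seat top, its back face flush with the seat's +y edge.

The open box is on the floor beside the table on its −x side. The chair is on top of the table, centred.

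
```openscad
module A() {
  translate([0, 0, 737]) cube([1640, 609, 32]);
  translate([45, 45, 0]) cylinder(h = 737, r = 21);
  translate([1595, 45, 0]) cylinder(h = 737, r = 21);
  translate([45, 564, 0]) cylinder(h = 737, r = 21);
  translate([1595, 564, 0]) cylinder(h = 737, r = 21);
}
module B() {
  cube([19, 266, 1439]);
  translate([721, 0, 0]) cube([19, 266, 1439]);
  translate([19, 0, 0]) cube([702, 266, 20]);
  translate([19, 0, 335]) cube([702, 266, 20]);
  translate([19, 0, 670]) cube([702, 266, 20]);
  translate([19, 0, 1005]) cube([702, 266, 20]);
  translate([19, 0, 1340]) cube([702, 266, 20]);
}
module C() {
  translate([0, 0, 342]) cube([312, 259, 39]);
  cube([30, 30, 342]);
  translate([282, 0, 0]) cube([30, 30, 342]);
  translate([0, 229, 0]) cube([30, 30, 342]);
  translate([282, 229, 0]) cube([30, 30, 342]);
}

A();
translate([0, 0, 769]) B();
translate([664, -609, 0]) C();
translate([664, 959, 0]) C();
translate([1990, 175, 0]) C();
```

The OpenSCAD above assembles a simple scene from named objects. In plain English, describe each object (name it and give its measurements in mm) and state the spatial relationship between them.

A is a rectangular dining table. The top is 1640×609×32 mm with its upper surface at z = 769 mm. It stands on four round legs of 42 mm diameter, each leg's bounding box inset 24 mm from the nearest pair of top edges, running from the floor to the underside of the top.

B is an open bookshelf. Two side panels, each 19 mm thick, 266 mm deep and 1439 mm tall, stand 740 mm apart (outside-to-outside). Between them sit 5 shelves, each 20 mm thick and 266 mm deep, spanning the full gap between the sides. The bottom shelf rests on the floor (its underside at z = 0) and the clear gap between one shelf's top and the next shelf's underside is 315 mm.

C is a four-legged stool. The seat is a 312×259×39 mm slab whose top surface is at z = 381 mm; four square legs, each 30×30 mm in cross-section, run from the floor (z = 0) to the underside of the seat, each flush with a corner of the seat.

The bookshelf is on top of the table. Three stools sit around the table at the −y, +y, +x sides.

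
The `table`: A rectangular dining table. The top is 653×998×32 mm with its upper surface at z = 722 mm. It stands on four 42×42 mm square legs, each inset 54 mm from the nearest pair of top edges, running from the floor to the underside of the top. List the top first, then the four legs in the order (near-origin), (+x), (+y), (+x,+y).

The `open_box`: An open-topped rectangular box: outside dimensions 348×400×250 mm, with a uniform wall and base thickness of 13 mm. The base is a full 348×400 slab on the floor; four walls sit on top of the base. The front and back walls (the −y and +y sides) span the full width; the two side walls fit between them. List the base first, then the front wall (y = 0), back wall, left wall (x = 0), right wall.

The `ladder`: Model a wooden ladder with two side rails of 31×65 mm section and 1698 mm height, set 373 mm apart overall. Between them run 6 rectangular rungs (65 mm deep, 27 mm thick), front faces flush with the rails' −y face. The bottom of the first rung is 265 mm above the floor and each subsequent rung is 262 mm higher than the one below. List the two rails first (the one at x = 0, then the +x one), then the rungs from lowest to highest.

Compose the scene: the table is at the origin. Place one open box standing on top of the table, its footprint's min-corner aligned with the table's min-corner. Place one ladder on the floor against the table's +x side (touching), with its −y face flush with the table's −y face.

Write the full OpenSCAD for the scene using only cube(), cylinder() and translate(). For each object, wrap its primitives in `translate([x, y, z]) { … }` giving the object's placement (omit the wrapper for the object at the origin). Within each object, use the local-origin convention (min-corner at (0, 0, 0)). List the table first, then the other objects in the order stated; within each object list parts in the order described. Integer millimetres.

translate([0, 0, 690]) cube([653, 998, 32]);
translate([54, 54, 0]) cube([42, 42, 690]);
translate([557, 54, 0]) cube([42, 42, 690]);
translate([54, 902, 0]) cube([42, 42, 690]);
translate([557, 902, 0]) cube([42, 42, 690]);
translate([0, 0, 722]) {
  cube([348, 400, 13]);
  translate([0, 0, 13]) cube([348, 13, 237]);
  translate([0, 387, 13]) cube([348, 13, 237]);
  translate([0, 13, 13]) cube([13, 374, 237]);
  translate([335, 13, 13]) cube([13, 374, 237]);
}
translate([653, 0, 0]) {
  cube([31, 65, 1698]);
  translate([342, 0, 0]) cube([31, 65, 1698]);
  translate([31, 0, 265]) cube([311, 65, 27]);
  translate([31, 0, 527]) cube([311, 65, 27]);
  translate([31, 0, 789]) cube([311, 65, 27]);
  translate([31, 0, 1051]) cube([311, 65, 27]);
  translate([31, 0, 1313]) cube([311, 65, 27]);
  translate([31, 0, 1575]) cube([311, 65, 27]);
}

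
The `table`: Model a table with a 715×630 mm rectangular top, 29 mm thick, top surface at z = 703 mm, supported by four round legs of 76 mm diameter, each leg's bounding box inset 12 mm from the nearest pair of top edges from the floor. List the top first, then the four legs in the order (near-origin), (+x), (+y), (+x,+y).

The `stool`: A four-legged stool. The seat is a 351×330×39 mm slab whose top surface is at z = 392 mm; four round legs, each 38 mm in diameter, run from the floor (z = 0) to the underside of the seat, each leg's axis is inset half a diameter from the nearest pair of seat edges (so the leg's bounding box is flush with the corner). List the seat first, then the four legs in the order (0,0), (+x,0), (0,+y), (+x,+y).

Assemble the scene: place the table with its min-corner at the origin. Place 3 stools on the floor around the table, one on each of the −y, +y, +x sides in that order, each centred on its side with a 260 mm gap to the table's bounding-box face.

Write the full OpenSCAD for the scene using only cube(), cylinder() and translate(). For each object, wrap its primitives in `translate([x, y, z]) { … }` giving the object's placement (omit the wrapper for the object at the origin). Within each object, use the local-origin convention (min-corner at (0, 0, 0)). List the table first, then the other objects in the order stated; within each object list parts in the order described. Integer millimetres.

translate([0, 0, 674]) cube([715, 630, 29]);
translate([50, 50, 0]) cylinder(h = 674, r = 38);
translate([665, 50, 0]) cylinder(h = 674, r = 38);
translate([50, 580, 0]) cylinder(h = 674, r = 38);
translate([665, 580, 0]) cylinder(h = 674, r = 38);
translate([182, -590, 0]) {
  translate([0, 0, 353]) cube([351, 330, 39]);
  translate([19, 19, 0]) cylinder(h = 353, r = 19);
  translate([332, 19, 0]) cylinder(h = 353, r = 19);
  translate([19, 311, 0]) cylinder(h = 353, r = 19);
  translate([332, 311, 0]) cylinder(h = 353, r = 19);
}
translate([182, 890, 0]) {
  translate([0, 0, 353]) cube([351, 330, 39]);
  translate([19, 19, 0]) cylinder(h = 353, r = 19);
  translate([332, 19, 0]) cylinder(h = 353, r = 19);
  translate([19, 311, 0]) cylinder(h = 353, r = 19);
  translate([332, 311, 0]) cylinder(h = 353, r = 19);
}
translate([975, 150, 0]) {
  translate([0, 0, 353]) cube([351, 330, 39]);
  translate([19, 19, 0]) cylinder(h = 353, r = 19);
  translate([332, 19, 0]) cylinder(h = 353, r = 19);
  translate([19, 311, 0]) cylinder(h = 353, r = 19);
  translate([332, 311, 0]) cylinder(h = 353, r = 19);
}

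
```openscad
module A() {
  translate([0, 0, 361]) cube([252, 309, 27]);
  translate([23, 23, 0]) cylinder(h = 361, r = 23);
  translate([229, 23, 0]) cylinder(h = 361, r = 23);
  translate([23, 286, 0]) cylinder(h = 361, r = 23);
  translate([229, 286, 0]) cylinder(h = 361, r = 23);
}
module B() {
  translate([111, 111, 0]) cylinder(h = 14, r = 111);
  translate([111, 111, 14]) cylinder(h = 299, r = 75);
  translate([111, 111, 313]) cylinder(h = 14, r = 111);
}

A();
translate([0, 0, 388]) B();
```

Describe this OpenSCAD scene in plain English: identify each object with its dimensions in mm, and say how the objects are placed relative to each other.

A is a simple wooden stool: a rectangular seat 252 mm (x) by 309 mm (y), 27 mm thick, top face at z = 388 mm, on four round legs, each 46 mm in diameter. The legs rest on z = 0, each leg's axis is inset half a diameter from the nearest pair of seat edges (so the leg's bounding box is flush with the corner).

B is a spool: two coaxial disc flanges of radius 111 mm and thickness 14 mm, joined by a core cylinder of radius 75 mm and height 299 mm. The lower flange rests on z = 0 and the three cylinders share a vertical axis.

The spool is on top of the stool.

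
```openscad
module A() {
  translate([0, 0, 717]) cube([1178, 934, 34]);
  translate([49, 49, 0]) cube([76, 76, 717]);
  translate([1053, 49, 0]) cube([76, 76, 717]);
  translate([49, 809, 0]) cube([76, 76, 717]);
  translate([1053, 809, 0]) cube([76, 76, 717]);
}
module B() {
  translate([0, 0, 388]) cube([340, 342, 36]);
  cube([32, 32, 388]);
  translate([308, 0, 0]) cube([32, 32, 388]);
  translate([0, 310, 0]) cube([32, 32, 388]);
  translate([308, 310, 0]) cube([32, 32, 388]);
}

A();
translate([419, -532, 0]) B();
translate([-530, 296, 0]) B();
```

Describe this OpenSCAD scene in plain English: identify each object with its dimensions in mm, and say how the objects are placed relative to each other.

A is a table: top 1178 mm (x) × 934 mm (y), 34 mm thick, upper face at z = 751 mm, on four 76×76 mm square legs, each inset 49 mm from the nearest pair of top edges, running from z = 0 to the bottom of the top.

B is a four-legged stool. The seat is a 340×342×36 mm slab whose top surface is at z = 424 mm; four square legs, each 32×32 mm in cross-section, run from the floor (z = 0) to the underside of the seat, each flush with a corner of the seat.

Two stools sit around the table at the −y, −x sides.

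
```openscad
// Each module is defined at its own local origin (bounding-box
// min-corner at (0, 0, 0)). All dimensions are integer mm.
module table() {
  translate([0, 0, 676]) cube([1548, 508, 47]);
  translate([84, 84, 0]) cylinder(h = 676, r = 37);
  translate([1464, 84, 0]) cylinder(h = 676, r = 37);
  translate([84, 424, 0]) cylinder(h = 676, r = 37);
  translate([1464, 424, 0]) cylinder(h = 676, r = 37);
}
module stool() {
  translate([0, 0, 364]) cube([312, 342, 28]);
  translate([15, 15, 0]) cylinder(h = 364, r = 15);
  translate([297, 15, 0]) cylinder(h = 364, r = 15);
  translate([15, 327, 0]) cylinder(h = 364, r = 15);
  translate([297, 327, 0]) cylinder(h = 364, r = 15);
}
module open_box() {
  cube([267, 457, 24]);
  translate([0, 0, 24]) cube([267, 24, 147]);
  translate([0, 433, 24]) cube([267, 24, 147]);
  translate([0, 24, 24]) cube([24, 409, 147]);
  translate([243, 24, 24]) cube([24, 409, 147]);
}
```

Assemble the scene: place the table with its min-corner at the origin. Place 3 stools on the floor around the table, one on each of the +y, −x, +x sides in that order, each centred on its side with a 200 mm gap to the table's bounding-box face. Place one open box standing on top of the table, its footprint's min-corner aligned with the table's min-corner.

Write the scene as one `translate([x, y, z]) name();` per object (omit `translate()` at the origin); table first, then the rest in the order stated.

table();
translate([618, 708, 0]) stool();
translate([-512, 83, 0]) stool();
translate([1748, 83, 0]) stool();
translate([0, 0, 723]) open_box();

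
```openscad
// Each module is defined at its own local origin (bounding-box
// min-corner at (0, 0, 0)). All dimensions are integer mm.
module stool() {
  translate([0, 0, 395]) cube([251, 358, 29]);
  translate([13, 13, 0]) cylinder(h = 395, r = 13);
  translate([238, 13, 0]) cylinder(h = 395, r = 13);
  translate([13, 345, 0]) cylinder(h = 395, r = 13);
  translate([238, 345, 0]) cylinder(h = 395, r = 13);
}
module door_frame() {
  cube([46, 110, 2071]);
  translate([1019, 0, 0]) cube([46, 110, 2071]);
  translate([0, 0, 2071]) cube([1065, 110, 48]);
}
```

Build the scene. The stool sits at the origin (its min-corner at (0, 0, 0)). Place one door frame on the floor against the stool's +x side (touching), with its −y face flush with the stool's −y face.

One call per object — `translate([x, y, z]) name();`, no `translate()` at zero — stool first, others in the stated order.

stool();
translate([251, 0, 0]) door_frame();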